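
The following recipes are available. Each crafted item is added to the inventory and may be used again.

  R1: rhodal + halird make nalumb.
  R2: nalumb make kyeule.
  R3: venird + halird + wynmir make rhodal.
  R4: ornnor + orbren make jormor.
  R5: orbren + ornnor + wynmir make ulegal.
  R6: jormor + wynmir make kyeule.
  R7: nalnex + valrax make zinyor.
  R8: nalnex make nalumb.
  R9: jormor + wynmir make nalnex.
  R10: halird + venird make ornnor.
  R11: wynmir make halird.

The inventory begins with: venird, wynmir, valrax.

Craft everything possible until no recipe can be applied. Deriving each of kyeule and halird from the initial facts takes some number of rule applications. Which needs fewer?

halird

halird: wynmir → halird (R11). [1 rule application]
kyeule: wynmir → halird (R11). venird + halird + wynmir → rhodal (R3). Using R1, rhodal and halird make nalumb. Using R2, nalumb makes kyeule. [4 rule applications]
halird needs fewer.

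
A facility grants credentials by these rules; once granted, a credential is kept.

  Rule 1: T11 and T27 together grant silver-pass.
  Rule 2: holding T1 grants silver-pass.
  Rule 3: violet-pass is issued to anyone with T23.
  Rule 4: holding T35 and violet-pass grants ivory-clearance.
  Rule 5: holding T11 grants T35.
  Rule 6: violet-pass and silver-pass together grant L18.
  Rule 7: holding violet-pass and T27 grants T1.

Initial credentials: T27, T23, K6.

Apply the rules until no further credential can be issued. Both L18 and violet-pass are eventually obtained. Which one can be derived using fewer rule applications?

violet-pass

violet-pass: Holding T23 grants violet-pass (Rule 3). [1 rule application]
L18: Holding T23 grants violet-pass (Rule 3). Holding violet-pass and T27 grants T1 (Rule 7). Holding T1 grants silver-pass (Rule 2). Holding violet-pass and silver-pass grants L18 (Rule 6). [4 rule applications]
violet-pass needs fewer.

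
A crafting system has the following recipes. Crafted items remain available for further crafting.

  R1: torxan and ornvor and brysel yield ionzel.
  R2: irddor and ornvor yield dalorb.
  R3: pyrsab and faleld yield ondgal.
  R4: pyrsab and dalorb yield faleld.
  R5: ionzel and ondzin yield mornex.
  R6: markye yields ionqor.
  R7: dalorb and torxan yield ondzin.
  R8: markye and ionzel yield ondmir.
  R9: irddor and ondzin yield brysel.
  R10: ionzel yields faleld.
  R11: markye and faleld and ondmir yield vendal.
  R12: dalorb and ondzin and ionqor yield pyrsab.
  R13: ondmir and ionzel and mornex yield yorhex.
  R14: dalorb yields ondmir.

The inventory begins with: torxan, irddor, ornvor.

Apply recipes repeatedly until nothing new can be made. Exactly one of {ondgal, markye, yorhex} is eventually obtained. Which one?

Using R2, irddor and ornvor make dalorb.
Using R14, dalorb makes ondmir.
Using R7, dalorb and torxan make ondzin.
Using R9, irddor and ondzin make brysel.
Using R1, torxan, ornvor, and brysel make ionzel.
ionzel and ondzin → mornex (R5).
Using R13, ondmir, ionzel, and mornex make yorhex.
ondgal would need pyrsab and faleld (R3), but pyrsab is never obtained. No rule produces markye, and it is not given.

yorhex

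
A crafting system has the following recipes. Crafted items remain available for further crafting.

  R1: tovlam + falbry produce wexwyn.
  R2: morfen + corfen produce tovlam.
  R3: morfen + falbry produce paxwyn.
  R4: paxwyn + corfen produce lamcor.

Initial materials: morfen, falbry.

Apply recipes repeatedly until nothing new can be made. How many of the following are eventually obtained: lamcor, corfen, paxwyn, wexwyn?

morfen + falbry → paxwyn (R3).
lamcor would need paxwyn and corfen (R4), but corfen is never obtained.
No rule produces corfen, and it is not given.
paxwyn: reached.
wexwyn would need tovlam and falbry (R1), but tovlam is never obtained.
Reached: paxwyn — 1 of the 4.

1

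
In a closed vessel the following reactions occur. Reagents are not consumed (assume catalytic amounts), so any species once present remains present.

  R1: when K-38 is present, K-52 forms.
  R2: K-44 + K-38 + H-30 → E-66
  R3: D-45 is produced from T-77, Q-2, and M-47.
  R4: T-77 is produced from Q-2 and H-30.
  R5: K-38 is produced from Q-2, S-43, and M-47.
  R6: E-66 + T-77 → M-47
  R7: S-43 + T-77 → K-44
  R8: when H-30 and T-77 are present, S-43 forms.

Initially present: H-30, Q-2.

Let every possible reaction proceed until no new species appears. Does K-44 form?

Q-2 and H-30 present → T-77 forms (R4).
H-30 and T-77 present → S-43 forms (R8).
S-43 and T-77 present → K-44 forms (R7).

Yes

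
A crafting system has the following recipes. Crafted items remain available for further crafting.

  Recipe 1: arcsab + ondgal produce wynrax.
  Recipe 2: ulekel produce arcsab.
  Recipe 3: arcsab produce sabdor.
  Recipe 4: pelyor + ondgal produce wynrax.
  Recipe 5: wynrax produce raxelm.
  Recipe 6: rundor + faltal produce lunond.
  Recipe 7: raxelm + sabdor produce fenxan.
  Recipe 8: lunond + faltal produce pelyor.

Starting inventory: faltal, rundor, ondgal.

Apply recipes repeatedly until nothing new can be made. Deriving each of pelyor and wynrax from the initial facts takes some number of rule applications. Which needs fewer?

pelyor: Using Recipe 6, rundor and faltal make lunond. Using Recipe 8, lunond and faltal make pelyor. [2 rule applications]
wynrax: Using Recipe 6, rundor and faltal make lunond. lunond + faltal → pelyor (Recipe 8). pelyor + ondgal → wynrax (Recipe 4). [3 rule applications]
pelyor needs fewer.

pelyor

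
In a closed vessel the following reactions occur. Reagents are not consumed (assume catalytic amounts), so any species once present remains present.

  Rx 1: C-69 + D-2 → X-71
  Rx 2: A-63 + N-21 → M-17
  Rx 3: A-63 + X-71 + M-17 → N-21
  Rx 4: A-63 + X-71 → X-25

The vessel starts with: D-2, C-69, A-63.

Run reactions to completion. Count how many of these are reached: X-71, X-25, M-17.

C-69 and D-2 present → X-71 forms (Rx 1).
A-63 and X-71 present → X-25 forms (Rx 4).
X-71: reached.
X-25: reached.
M-17 would need A-63 and N-21 (Rx 2), but N-21 never forms.
Reached: X-71 and X-25 — 2 of the 3.

2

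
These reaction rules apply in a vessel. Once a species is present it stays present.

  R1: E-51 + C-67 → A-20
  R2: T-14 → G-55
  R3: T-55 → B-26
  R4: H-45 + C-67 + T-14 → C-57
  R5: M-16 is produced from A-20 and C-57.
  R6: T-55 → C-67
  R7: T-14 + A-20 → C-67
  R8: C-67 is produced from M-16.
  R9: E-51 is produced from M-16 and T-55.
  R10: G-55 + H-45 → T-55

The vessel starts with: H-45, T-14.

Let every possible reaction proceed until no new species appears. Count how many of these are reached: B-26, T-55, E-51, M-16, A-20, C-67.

T-14 present → G-55 forms (R2).
G-55 and H-45 present → T-55 forms (R10).
T-55 present → B-26 forms (R3).
T-55 present → C-67 forms (R6).
B-26: reached.
T-55: reached.
E-51 would need M-16 and T-55 (R9), but M-16 never forms.
M-16 would need A-20 and C-57 (R5), but A-20 never forms.
A-20 would need E-51 and C-67 (R1), but E-51 never forms.
C-67: reached.
Reached: B-26, T-55, and C-67 — 3 of the 6.

3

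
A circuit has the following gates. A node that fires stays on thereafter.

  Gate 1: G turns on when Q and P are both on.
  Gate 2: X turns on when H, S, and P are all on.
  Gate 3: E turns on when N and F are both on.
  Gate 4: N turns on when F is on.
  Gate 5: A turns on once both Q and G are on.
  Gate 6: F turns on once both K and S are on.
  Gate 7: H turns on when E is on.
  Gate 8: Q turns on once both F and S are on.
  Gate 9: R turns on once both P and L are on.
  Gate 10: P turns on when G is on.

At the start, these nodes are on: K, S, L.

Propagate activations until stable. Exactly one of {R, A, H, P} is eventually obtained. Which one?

K and S are on, so F turns on (Gate 6).
Gate 4: F on → N on.
Gate 3: N and F on → E on.
Gate 7: E on → H on.
R would need P and L (Gate 9), but P never turns on. A would need Q and G (Gate 5), but G never turns on. P would need G (Gate 10), but G never turns on.

H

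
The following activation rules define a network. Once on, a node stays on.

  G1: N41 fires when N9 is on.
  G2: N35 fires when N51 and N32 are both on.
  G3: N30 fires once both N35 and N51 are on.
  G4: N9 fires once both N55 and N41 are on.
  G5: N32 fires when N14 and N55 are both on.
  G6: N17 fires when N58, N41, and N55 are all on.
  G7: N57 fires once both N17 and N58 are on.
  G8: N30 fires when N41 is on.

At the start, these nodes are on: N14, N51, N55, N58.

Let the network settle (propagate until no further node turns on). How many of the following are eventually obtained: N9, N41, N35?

G5: N14 and N55 on → N32 on.
N51 and N32 are on, so N35 fires (G2).
N9 would need N55 and N41 (G4), but N41 never turns on.
N41 would need N9 (G1), but N9 never turns on.
N35: reached.
Reached: N35 — 1 of the 3.

1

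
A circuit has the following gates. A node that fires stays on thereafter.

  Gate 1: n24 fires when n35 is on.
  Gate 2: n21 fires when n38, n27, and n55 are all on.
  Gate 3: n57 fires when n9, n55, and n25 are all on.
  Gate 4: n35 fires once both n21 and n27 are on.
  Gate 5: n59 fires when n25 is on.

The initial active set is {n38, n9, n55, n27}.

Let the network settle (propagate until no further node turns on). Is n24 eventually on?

Yes

n38, n27, and n55 are on, so n21 fires (Gate 2).
Gate 4: n21 and n27 on → n35 on.
Gate 1: n35 on → n24 on.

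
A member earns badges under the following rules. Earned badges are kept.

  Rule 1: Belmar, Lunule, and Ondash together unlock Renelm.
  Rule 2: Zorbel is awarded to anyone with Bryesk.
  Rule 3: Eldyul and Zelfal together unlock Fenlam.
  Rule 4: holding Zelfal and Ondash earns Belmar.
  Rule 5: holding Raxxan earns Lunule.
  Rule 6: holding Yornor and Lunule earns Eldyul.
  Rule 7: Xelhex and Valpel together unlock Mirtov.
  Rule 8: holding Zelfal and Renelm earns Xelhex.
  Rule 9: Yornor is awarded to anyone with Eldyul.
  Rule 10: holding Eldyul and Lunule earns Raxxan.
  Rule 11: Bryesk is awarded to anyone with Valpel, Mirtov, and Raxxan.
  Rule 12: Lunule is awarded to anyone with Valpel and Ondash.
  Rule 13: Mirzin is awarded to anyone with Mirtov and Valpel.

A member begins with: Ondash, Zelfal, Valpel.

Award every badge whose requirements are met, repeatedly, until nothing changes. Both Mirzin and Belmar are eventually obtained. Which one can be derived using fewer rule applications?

Belmar

Belmar: With Zelfal and Ondash, Belmar is earned (Rule 4). [1 rule application]
Mirzin: With Valpel and Ondash, Lunule is earned (Rule 12). With Zelfal and Ondash, Belmar is earned (Rule 4). With Belmar, Lunule, and Ondash, Renelm is earned (Rule 1). With Zelfal and Renelm, Xelhex is earned (Rule 8). With Xelhex and Valpel, Mirtov is earned (Rule 7). With Mirtov and Valpel, Mirzin is earned (Rule 13). [6 rule applications]
Belmar needs fewer.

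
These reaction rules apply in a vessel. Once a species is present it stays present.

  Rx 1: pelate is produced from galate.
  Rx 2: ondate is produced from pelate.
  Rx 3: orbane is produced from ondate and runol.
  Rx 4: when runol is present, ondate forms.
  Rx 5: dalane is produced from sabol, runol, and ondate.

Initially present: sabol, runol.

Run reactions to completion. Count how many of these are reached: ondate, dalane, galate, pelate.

2

runol present → ondate forms (Rx 4).
sabol, runol, and ondate present → dalane forms (Rx 5).
ondate: reached.
dalane: reached.
No rule produces galate, and it is not given.
pelate would need galate (Rx 1), but galate never forms.
Reached: ondate and dalane — 2 of the 4.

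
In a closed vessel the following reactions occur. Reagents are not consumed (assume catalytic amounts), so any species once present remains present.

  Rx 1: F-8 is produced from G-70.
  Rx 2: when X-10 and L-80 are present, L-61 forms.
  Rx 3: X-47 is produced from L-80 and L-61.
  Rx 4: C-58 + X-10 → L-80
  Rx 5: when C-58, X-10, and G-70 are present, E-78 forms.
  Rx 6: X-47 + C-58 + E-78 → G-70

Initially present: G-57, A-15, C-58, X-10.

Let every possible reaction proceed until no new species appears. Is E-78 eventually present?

No

E-78 would need C-58, X-10, and G-70 (Rx 5), but G-70 never forms.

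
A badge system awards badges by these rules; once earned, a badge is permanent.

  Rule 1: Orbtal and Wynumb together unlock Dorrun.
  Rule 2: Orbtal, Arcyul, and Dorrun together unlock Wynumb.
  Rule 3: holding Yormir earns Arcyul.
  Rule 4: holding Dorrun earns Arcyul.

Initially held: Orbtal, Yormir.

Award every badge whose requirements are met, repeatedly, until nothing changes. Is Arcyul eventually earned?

Yes

With Yormir, Arcyul is earned (Rule 3).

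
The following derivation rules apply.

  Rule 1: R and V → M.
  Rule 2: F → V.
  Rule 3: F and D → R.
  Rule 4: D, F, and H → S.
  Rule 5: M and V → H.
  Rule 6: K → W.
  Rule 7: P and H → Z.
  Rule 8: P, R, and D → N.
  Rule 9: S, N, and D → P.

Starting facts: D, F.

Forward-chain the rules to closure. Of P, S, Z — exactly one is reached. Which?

S

From F and D, Rule 3 gives R.
F holds, so V follows (Rule 2).
From R and V, Rule 1 gives M.
From M and V, Rule 5 gives H.
D, F, and H hold, so S follows (Rule 4).
P would need S, N, and D (Rule 9), but N is never established. Z would need P and H (Rule 7), but P is never established.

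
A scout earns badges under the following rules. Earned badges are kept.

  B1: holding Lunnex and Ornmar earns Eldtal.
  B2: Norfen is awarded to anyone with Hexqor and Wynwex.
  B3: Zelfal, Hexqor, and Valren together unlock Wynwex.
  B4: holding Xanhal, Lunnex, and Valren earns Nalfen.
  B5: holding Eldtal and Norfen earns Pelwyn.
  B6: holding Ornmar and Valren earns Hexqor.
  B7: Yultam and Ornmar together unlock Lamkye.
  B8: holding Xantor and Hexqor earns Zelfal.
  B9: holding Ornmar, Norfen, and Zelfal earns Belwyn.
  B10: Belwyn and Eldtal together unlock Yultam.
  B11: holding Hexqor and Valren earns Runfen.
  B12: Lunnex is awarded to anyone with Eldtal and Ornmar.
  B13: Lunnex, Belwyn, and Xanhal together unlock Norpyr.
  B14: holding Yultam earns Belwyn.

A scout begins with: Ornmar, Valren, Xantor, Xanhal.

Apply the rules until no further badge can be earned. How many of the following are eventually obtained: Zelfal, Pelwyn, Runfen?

With Ornmar and Valren, Hexqor is earned (B6).
With Hexqor and Valren, Runfen is earned (B11).
With Xantor and Hexqor, Zelfal is earned (B8).
Zelfal: reached.
Pelwyn would need Eldtal and Norfen (B5), but Eldtal is never earned.
Runfen: reached.
Reached: Zelfal and Runfen — 2 of the 3.

2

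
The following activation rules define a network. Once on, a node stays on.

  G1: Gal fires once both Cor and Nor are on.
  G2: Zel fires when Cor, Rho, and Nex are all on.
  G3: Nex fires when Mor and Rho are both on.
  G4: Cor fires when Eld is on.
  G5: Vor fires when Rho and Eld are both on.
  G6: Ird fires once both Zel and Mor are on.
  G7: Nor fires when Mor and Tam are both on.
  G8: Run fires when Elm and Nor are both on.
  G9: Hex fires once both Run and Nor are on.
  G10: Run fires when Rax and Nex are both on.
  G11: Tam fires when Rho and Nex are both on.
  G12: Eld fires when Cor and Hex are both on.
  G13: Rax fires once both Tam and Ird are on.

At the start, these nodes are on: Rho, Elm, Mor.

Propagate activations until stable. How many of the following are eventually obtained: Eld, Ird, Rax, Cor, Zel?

Eld would need Cor and Hex (G12), but Cor never turns on.
Ird would need Zel and Mor (G6), but Zel never turns on.
Rax would need Tam and Ird (G13), but Ird never turns on.
Cor would need Eld (G4), but Eld never turns on.
Zel would need Cor, Rho, and Nex (G2), but Cor never turns on.
None of the 5 are reached.

0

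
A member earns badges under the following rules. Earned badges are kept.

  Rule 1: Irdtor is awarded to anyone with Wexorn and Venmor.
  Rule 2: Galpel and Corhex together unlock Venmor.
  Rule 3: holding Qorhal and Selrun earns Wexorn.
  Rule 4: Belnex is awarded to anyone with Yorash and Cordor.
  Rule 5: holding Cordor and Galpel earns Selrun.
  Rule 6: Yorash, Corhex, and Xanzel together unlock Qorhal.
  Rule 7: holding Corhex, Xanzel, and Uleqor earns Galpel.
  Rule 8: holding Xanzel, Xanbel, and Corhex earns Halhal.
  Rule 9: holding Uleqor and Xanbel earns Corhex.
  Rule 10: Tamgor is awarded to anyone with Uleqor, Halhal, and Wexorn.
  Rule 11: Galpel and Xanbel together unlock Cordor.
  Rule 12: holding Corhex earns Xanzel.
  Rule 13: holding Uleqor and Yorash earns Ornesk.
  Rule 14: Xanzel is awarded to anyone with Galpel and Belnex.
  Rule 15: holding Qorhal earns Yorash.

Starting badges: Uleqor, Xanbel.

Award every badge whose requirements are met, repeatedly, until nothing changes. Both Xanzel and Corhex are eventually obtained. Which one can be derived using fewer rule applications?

Corhex

Corhex: With Uleqor and Xanbel, Corhex is earned (Rule 9). [1 rule application]
Xanzel: With Uleqor and Xanbel, Corhex is earned (Rule 9). With Corhex, Xanzel is earned (Rule 12). [2 rule applications]
Corhex needs fewer.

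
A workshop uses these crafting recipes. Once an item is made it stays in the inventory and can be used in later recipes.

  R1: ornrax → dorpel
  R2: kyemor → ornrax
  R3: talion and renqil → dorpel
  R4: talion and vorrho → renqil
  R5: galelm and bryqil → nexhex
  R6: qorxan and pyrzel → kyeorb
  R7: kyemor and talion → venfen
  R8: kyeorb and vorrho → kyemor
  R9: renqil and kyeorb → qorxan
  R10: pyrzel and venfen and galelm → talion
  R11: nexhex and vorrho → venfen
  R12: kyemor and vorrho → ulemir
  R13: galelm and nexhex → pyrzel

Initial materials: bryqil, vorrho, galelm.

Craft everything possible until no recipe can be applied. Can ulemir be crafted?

No

ulemir would need kyemor and vorrho (R12), but kyemor is never obtained.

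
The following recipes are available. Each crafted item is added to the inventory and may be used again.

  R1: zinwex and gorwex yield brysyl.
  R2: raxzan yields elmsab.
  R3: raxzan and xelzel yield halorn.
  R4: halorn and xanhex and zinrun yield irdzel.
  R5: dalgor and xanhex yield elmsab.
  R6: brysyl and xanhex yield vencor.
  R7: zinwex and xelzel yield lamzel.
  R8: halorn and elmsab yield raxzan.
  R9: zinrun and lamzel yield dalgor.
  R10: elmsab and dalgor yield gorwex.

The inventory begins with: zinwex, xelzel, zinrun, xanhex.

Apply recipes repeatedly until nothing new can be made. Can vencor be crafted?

Yes

Using R7, zinwex and xelzel make lamzel.
zinrun and lamzel → dalgor (R9).
Using R5, dalgor and xanhex make elmsab.
Using R10, elmsab and dalgor make gorwex.
Using R1, zinwex and gorwex make brysyl.
brysyl and xanhex → vencor (R6).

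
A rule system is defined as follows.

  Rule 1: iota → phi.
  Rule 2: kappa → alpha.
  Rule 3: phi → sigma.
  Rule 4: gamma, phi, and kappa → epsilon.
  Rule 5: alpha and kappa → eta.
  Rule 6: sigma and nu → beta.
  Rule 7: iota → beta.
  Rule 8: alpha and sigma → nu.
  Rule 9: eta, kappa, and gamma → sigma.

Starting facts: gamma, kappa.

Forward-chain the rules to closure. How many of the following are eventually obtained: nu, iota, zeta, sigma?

2

From kappa, Rule 2 gives alpha.
From alpha and kappa, Rule 5 gives eta.
eta, kappa, and gamma hold, so sigma follows (Rule 9).
alpha and sigma hold, so nu follows (Rule 8).
nu: reached.
No rule produces iota, and it is not given.
No rule produces zeta, and it is not given.
sigma: reached.
Reached: nu and sigma — 2 of the 4.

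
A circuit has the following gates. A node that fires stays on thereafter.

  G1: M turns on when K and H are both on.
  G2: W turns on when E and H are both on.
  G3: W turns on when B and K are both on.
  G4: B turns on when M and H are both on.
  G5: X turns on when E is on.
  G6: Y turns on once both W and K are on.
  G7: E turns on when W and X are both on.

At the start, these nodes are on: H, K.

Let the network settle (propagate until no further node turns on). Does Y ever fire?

K and H are on, so M turns on (G1).
G4: M and H on → B on.
G3: B and K on → W on.
G6: W and K on → Y on.

Yes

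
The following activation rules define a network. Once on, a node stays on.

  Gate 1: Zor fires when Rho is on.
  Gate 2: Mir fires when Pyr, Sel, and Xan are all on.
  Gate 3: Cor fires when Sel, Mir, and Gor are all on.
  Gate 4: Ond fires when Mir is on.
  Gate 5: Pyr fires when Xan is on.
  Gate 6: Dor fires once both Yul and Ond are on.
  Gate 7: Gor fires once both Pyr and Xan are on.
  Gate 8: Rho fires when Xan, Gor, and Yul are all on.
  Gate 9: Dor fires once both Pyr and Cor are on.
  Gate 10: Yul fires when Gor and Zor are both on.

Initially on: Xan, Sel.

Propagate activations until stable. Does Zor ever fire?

Zor would need Rho (Gate 1), but Rho never turns on.

No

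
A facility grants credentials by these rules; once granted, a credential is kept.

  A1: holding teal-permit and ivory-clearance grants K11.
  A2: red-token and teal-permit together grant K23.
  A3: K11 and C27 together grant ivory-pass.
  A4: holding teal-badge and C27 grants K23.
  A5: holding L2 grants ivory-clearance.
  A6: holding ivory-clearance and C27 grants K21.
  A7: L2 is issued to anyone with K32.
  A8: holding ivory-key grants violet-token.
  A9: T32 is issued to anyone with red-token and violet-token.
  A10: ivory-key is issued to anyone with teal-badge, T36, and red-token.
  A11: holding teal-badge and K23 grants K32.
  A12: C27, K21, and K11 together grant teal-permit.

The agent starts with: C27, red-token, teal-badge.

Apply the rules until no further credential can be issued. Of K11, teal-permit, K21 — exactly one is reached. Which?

K21

Holding teal-badge and C27 grants K23 (A4).
Holding teal-badge and K23 grants K32 (A11).
Holding K32 grants L2 (A7).
Holding L2 grants ivory-clearance (A5).
Holding ivory-clearance and C27 grants K21 (A6).
K11 would need teal-permit and ivory-clearance (A1), but teal-permit is never granted. teal-permit would need C27, K21, and K11 (A12), but K11 is never granted.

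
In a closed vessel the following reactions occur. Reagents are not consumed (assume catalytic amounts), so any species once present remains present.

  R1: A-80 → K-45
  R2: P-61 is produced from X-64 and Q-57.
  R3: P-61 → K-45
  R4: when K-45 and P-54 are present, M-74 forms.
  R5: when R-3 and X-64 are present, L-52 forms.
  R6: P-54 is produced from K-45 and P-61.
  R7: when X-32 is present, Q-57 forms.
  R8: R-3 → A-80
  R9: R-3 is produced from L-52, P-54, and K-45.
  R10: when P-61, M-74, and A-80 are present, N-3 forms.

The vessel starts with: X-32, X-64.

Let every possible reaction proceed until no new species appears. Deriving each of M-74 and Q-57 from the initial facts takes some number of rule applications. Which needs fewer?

Q-57

Q-57: X-32 present → Q-57 forms (R7). [1 rule application]
M-74: X-32 present → Q-57 forms (R7). X-64 and Q-57 present → P-61 forms (R2). P-61 present → K-45 forms (R3). K-45 and P-61 present → P-54 forms (R6). K-45 and P-54 present → M-74 forms (R4). [5 rule applications]
Q-57 needs fewer.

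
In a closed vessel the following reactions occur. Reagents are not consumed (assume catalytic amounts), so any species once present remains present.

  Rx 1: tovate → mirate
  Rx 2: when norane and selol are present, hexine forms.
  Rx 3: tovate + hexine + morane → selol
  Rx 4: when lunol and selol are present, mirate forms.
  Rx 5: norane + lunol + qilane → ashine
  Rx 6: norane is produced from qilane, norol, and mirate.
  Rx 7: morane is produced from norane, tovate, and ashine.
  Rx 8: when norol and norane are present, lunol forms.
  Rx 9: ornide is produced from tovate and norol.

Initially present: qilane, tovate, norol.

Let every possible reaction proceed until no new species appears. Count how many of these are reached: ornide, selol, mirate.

2

tovate present → mirate forms (Rx 1).
tovate and norol present → ornide forms (Rx 9).
ornide: reached.
selol would need tovate, hexine, and morane (Rx 3), but hexine never forms.
mirate: reached.
Reached: ornide and mirate — 2 of the 3.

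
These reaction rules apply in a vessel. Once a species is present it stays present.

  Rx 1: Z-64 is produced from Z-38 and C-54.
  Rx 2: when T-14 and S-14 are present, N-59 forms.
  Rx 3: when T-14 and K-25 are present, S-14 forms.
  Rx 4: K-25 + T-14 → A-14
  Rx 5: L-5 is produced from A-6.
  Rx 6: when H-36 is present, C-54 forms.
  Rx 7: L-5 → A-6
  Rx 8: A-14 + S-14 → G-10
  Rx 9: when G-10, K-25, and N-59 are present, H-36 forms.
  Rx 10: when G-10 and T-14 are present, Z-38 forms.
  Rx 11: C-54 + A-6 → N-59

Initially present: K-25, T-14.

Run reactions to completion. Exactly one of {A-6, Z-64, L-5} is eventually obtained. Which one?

K-25 and T-14 present → A-14 forms (Rx 4).
T-14 and K-25 present → S-14 forms (Rx 3).
T-14 and S-14 present → N-59 forms (Rx 2).
A-14 and S-14 present → G-10 forms (Rx 8).
G-10, K-25, and N-59 present → H-36 forms (Rx 9).
G-10 and T-14 present → Z-38 forms (Rx 10).
H-36 present → C-54 forms (Rx 6).
Z-38 and C-54 present → Z-64 forms (Rx 1).
L-5 would need A-6 (Rx 5), but A-6 never forms. A-6 would need L-5 (Rx 7), but L-5 never forms.

Z-64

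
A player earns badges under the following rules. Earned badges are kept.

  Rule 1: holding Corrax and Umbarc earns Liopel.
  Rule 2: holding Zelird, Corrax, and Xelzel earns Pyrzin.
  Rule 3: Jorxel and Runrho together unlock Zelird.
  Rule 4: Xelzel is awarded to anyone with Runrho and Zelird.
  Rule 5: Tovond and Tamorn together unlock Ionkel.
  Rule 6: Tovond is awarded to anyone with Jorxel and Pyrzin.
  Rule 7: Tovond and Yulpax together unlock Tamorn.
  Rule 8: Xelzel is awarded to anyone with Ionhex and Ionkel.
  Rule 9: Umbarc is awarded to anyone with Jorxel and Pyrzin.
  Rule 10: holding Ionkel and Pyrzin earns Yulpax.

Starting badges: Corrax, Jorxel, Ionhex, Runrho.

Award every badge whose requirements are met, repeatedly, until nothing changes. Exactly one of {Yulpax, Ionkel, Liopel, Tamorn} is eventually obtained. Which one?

With Jorxel and Runrho, Zelird is earned (Rule 3).
With Runrho and Zelird, Xelzel is earned (Rule 4).
With Zelird, Corrax, and Xelzel, Pyrzin is earned (Rule 2).
With Jorxel and Pyrzin, Umbarc is earned (Rule 9).
With Corrax and Umbarc, Liopel is earned (Rule 1).
Ionkel would need Tovond and Tamorn (Rule 5), but Tamorn is never earned. Tamorn would need Tovond and Yulpax (Rule 7), but Yulpax is never earned. Yulpax would need Ionkel and Pyrzin (Rule 10), but Ionkel is never earned.

Liopel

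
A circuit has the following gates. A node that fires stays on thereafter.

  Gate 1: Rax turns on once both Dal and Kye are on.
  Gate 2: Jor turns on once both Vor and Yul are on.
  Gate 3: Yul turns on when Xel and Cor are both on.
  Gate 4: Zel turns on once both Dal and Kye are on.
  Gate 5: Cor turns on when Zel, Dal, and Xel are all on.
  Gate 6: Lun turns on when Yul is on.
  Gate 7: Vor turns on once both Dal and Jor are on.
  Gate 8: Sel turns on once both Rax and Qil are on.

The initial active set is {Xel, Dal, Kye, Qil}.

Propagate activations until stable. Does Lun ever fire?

Yes

Gate 4: Dal and Kye on → Zel on.
Gate 5: Zel, Dal, and Xel on → Cor on.
Xel and Cor are on, so Yul turns on (Gate 3).
Gate 6: Yul on → Lun on.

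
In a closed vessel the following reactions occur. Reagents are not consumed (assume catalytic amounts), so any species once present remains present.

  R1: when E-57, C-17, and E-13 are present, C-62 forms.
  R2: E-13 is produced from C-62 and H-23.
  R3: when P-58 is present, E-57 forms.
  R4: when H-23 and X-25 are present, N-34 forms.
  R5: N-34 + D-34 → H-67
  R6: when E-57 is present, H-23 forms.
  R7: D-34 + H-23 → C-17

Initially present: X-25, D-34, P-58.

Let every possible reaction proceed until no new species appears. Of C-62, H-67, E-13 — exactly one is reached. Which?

H-67

P-58 present → E-57 forms (R3).
E-57 present → H-23 forms (R6).
H-23 and X-25 present → N-34 forms (R4).
N-34 and D-34 present → H-67 forms (R5).
C-62 would need E-57, C-17, and E-13 (R1), but E-13 never forms. E-13 would need C-62 and H-23 (R2), but C-62 never forms.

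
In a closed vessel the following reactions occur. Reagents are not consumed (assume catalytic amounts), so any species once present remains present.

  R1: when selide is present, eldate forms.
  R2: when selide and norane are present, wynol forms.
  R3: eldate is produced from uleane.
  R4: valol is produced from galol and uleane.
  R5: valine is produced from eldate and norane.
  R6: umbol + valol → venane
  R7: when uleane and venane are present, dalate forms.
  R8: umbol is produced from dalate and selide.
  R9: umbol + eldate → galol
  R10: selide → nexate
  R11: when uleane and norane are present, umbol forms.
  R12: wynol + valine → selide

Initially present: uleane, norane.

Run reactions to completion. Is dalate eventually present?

Yes

uleane and norane present → umbol forms (R11).
uleane present → eldate forms (R3).
umbol and eldate present → galol forms (R9).
galol and uleane present → valol forms (R4).
umbol and valol present → venane forms (R6).
uleane and venane present → dalate forms (R7).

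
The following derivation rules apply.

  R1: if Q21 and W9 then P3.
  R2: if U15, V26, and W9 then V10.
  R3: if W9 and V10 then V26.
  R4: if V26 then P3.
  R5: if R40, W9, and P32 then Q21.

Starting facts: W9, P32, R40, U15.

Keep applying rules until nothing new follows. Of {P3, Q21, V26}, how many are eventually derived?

2

R40, W9, and P32 hold, so Q21 follows (R5).
Q21 and W9 hold, so P3 follows (R1).
P3: reached.
Q21: reached.
V26 would need W9 and V10 (R3), but V10 is never established.
Reached: P3 and Q21 — 2 of the 3.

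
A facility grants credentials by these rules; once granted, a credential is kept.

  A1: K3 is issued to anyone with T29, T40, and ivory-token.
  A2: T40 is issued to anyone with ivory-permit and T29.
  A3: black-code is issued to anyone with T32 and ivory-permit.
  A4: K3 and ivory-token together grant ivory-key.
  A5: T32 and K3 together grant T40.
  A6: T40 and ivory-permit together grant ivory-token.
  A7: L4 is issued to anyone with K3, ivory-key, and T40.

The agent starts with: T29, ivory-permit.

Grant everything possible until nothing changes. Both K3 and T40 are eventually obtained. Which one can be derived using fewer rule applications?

T40: Holding ivory-permit and T29 grants T40 (A2). [1 rule application]
K3: Holding ivory-permit and T29 grants T40 (A2). Holding T40 and ivory-permit grants ivory-token (A6). Holding T29, T40, and ivory-token grants K3 (A1). [3 rule applications]
T40 needs fewer.

T40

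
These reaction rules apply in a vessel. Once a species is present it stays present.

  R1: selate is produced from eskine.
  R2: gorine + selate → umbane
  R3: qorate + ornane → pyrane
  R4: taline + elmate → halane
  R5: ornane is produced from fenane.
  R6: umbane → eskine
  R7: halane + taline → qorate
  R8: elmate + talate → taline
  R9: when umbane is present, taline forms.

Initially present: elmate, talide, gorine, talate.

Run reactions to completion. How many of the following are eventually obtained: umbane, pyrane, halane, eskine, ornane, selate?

1

elmate and talate present → taline forms (R8).
taline and elmate present → halane forms (R4).
umbane would need gorine and selate (R2), but selate never forms.
pyrane would need qorate and ornane (R3), but ornane never forms.
halane: reached.
eskine would need umbane (R6), but umbane never forms.
ornane would need fenane (R5), but fenane never forms.
selate would need eskine (R1), but eskine never forms.
Reached: halane — 1 of the 6.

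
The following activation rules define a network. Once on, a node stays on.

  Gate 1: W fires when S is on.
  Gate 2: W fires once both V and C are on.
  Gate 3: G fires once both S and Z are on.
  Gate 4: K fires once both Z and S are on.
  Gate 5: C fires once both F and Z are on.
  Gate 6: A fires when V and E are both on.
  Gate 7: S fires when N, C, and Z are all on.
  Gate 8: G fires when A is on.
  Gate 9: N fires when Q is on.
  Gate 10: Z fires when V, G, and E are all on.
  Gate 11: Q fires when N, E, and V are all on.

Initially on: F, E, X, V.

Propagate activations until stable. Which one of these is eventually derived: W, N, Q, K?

V and E are on, so A fires (Gate 6).
A is on, so G fires (Gate 8).
Gate 10: V, G, and E on → Z on.
F and Z are on, so C fires (Gate 5).
V and C are on, so W fires (Gate 2).
K would need Z and S (Gate 4), but S never turns on. N would need Q (Gate 9), but Q never turns on. Q would need N, E, and V (Gate 11), but N never turns on.

W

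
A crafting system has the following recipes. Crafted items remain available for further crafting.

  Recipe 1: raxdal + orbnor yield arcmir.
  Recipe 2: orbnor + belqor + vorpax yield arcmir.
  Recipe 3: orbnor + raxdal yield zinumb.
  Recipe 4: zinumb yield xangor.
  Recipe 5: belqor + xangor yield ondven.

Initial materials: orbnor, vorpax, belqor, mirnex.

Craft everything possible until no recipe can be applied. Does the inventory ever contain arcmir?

Yes

orbnor + belqor + vorpax → arcmir (Recipe 2).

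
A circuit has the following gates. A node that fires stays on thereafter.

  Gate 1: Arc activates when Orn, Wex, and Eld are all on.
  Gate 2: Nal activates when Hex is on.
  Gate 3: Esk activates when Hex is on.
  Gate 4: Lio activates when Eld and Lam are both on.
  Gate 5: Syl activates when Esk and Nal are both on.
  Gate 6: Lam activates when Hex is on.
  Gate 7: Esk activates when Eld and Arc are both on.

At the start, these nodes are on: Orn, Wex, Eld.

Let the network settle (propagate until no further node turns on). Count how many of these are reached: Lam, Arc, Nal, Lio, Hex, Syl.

1

Gate 1: Orn, Wex, and Eld on → Arc on.
Lam would need Hex (Gate 6), but Hex never turns on.
Arc: reached.
Nal would need Hex (Gate 2), but Hex never turns on.
Lio would need Eld and Lam (Gate 4), but Lam never turns on.
No rule produces Hex, and it is not given.
Syl would need Esk and Nal (Gate 5), but Nal never turns on.
Reached: Arc — 1 of the 6.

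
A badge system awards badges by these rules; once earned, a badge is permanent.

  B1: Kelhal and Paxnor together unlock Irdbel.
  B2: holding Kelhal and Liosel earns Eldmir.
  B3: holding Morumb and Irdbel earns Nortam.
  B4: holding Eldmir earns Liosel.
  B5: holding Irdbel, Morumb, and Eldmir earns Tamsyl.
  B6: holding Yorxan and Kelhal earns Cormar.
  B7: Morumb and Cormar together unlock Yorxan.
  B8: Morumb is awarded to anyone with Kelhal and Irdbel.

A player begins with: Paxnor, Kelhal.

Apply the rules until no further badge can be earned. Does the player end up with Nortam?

Yes

With Kelhal and Paxnor, Irdbel is earned (B1).
With Kelhal and Irdbel, Morumb is earned (B8).
With Morumb and Irdbel, Nortam is earned (B3).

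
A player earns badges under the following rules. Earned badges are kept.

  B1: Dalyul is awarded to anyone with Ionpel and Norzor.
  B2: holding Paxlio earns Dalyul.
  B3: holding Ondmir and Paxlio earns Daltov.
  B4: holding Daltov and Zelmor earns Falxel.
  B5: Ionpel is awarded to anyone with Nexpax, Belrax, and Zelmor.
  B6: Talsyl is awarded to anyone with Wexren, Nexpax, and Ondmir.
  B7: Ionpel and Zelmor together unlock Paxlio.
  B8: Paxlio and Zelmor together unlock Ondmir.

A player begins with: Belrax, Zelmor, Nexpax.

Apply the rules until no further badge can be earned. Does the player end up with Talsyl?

No

Talsyl would need Wexren, Nexpax, and Ondmir (B6), but Wexren is never earned.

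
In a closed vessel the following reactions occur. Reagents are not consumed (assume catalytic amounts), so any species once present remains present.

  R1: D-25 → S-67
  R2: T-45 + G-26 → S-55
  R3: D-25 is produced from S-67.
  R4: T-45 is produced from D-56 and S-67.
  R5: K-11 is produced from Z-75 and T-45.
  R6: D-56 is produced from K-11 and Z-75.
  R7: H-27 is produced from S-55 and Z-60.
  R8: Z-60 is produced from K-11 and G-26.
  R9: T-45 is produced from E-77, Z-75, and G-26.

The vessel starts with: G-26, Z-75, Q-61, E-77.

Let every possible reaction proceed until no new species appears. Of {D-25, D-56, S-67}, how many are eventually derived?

E-77, Z-75, and G-26 present → T-45 forms (R9).
Z-75 and T-45 present → K-11 forms (R5).
K-11 and Z-75 present → D-56 forms (R6).
D-25 would need S-67 (R3), but S-67 never forms.
D-56: reached.
S-67 would need D-25 (R1), but D-25 never forms.
Reached: D-56 — 1 of the 3.

1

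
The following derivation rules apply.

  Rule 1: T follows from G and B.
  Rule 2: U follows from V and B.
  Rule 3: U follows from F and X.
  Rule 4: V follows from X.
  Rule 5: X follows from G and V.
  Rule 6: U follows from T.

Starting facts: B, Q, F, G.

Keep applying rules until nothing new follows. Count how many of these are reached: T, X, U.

G and B hold, so T follows (Rule 1).
From T, Rule 6 gives U.
T: reached.
X would need G and V (Rule 5), but V is never established.
U: reached.
Reached: T and U — 2 of the 3.

2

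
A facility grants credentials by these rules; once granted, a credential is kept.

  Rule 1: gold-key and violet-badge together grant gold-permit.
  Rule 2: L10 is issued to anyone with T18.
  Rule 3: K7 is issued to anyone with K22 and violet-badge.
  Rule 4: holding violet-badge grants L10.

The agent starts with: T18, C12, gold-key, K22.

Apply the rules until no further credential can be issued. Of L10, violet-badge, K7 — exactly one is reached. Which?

L10

Holding T18 grants L10 (Rule 2).
K7 would need K22 and violet-badge (Rule 3), but violet-badge is never granted. No rule produces violet-badge, and it is not given.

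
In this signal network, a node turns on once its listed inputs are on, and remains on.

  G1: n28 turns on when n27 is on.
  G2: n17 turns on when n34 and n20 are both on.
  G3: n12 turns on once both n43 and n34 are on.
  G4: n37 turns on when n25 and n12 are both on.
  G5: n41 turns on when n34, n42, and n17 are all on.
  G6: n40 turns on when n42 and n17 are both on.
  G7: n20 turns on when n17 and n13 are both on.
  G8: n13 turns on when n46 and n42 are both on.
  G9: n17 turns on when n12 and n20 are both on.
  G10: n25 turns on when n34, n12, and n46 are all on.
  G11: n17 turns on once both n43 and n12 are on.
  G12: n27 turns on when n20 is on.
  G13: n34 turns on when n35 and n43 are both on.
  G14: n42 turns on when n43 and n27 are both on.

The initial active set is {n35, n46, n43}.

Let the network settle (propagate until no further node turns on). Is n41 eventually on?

n41 would need n34, n42, and n17 (G5), but n42 never turns on.

No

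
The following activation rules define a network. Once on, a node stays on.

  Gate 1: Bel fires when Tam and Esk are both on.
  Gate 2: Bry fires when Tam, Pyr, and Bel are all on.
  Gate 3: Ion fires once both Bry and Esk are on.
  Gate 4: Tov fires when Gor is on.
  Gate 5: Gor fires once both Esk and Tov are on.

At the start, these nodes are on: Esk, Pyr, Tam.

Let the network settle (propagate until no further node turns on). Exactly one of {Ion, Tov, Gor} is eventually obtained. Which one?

Ion

Gate 1: Tam and Esk on → Bel on.
Gate 2: Tam, Pyr, and Bel on → Bry on.
Bry and Esk are on, so Ion fires (Gate 3).
Tov would need Gor (Gate 4), but Gor never turns on. Gor would need Esk and Tov (Gate 5), but Tov never turns on.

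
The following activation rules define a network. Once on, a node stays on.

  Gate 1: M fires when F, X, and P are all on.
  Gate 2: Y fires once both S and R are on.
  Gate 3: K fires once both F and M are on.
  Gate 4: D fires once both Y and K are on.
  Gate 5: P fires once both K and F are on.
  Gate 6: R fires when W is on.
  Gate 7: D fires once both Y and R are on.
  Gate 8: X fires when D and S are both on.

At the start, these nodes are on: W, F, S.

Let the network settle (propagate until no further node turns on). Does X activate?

Yes

Gate 6: W on → R on.
S and R are on, so Y fires (Gate 2).
Y and R are on, so D fires (Gate 7).
D and S are on, so X fires (Gate 8).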